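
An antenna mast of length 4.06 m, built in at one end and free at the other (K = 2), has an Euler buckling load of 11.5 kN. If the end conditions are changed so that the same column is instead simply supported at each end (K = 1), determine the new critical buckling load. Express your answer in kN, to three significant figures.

P_cr ∝ 1/K², so P_cr,new = P_cr,old × (K_old/K_new)² = 11.5 × (2/1)²
= 11.5 × 4.000 = 46.0 kN

P_cr ≈ 46.0 kN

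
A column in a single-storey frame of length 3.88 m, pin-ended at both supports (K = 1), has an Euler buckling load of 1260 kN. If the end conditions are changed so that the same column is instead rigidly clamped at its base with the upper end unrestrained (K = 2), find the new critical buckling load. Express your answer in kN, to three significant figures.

P_cr ∝ 1/K², so P_cr,new = P_cr,old × (K_old/K_new)² = 1260 × (1/2)²
= 1260 × 0.2500 = 315 kN

P_cr ≈ 315 kN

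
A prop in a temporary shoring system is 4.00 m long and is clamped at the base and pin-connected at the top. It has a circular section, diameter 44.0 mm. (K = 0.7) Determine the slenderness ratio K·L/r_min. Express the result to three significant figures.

For a solid circle r = d/4 = 44.0/4 = 11.00 mm
L_e = K·L = 0.7 × 4.00 m = 2.800 m = 2800.0 mm
λ = L_e / r_min = 2800.0 / 11.00 = 255

λ ≈ 255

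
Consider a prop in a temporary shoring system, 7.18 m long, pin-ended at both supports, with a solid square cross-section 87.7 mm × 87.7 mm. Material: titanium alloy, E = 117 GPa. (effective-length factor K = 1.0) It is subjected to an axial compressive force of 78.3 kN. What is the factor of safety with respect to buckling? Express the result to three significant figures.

n ≈ 1.41

I = a⁴/12 = 87.7⁴/12 = 4.930×10^6 mm⁴
I = 4.930×10^6 mm⁴ = 4.930×10^-6 m⁴
Effective length L_e = K·L = 1 × 7.18 = 7.180 m
P_cr = π²EI / L_e² = π² × 117×10⁹ × 4.930×10^-6 / 7.180² = 1.104×10^5 N
Factor of safety n = P_cr / P = 110.42 / 78.3 = 1.41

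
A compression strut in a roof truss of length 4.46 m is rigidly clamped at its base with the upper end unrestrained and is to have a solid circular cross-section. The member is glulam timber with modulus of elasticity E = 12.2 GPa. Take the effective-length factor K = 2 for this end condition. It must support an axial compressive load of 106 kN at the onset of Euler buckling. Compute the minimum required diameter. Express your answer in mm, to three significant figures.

L_e = K·L = 2 × 4.46 = 8.920 m
Required I = P_cr·L_e²/(π²E) = 1.060×10^5 × 8.920² / (π² × 1.22×10^10) = 7.004×10^-5 m⁴
I_req = 7.004×10^7 mm⁴
Solid circle: I = πd⁴/64  ⇒  d = (64I/π)^(1/4) = (64×7.004×10^7/π)^(1/4) = 194 mm

d ≈ 194 mm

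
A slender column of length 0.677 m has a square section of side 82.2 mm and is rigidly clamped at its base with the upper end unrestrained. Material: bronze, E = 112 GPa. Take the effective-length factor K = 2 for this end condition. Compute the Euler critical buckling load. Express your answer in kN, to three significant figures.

P_cr ≈ 2290 kN

I = a⁴/12 = 82.2⁴/12 = 3.805×10^6 mm⁴
I = 3.805×10^6 mm⁴ = 3.805×10^-6 m⁴
Effective length L_e = K·L = 2 × 0.677 = 1.354 m
P_cr = π²EI / L_e² = π² × 112×10⁹ × 3.805×10^-6 / 1.354² = 2.294×10^6 N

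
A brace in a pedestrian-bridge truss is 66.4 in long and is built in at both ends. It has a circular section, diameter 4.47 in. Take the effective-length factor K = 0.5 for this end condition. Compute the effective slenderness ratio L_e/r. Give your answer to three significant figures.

λ ≈ 29.7

I = πd⁴/64 = π×4.47⁴/64 = 19.60 in⁴
A = 15.69 in²;  r_min = √(I/A) = √(19.60/15.69) = 1.118 in
L_e = K·L = 0.5 × 66.4 = 33.20 in
λ = L_e / r_min = 33.200 / 1.118 = 29.7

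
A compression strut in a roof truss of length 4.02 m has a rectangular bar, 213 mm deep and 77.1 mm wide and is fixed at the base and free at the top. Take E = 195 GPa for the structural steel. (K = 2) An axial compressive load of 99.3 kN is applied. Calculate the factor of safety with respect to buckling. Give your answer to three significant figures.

n ≈ 2.44

Buckling occurs about the weak axis: I_min = h·b³/12 with b = 77.1 mm (the shorter side).
I_min = 213×77.1³/12 = 8.135×10^6 mm⁴
I = 8.135×10^6 mm⁴ = 8.135×10^-6 m⁴
Effective length L_e = K·L = 2 × 4.02 = 8.040 m
P_cr = π²EI / L_e² = π² × 195×10⁹ × 8.135×10^-6 / 8.040² = 2.422×10^5 N
Factor of safety n = P_cr / P = 242.21 / 99.3 = 2.44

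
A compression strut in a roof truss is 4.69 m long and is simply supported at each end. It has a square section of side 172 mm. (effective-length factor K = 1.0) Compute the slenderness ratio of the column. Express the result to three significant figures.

For a square r = a/√12 = 172/√12 = 49.65 mm
L_e = K·L = 1 × 4.69 m = 4.690 m = 4690.0 mm
λ = L_e / r_min = 4690.0 / 49.65 = 94.5

λ ≈ 94.5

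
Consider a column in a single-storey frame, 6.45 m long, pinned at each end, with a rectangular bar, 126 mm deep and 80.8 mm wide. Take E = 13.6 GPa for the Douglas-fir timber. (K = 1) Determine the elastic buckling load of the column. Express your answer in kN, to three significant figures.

P_cr ≈ 17.9 kN

Buckling occurs about the weak axis: I_min = h·b³/12 with b = 80.8 mm (the shorter side).
I_min = 126×80.8³/12 = 5.539×10^6 mm⁴
I = 5.539×10^6 mm⁴ = 5.539×10^-6 m⁴
Effective length L_e = K·L = 1 × 6.45 = 6.450 m
P_cr = π²EI / L_e² = π² × 13.6×10⁹ × 5.539×10^-6 / 6.450² = 1.787×10^4 N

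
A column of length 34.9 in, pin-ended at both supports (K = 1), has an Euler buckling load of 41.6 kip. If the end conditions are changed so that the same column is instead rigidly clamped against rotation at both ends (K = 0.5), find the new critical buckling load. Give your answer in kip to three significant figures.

P_cr ≈ 166 kip

P_cr ∝ 1/K², so P_cr,new = P_cr,old × (K_old/K_new)² = 41.6 × (1/0.5)²
= 41.6 × 4.000 = 166 kip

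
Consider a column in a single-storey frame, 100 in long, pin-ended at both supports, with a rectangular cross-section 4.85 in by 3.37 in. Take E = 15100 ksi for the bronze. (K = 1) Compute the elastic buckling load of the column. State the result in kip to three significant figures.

P_cr ≈ 231 kip

Buckling occurs about the weak axis: I_min = h·b³/12 with b = 3.37 in (the shorter side).
I_min = 4.85×3.37³/12 = 15.47 in⁴
Effective length L_e = K·L = 1 × 100 = 100.0 in
P_cr = π²EI / L_e² = π² × 15100×10³ × 15.47 / 100.0² = 2.305×10^5 lb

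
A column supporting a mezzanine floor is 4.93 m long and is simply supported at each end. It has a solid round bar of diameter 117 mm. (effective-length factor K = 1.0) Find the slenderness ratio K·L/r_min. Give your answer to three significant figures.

λ ≈ 169

I = πd⁴/64 = π×117⁴/64 = 9.198×10^6 mm⁴
A = 1.075×10^4 mm²;  r_min = √(I/A) = √(9.198×10^6/1.075×10^4) = 29.25 mm
L_e = K·L = 1 × 4.93 m = 4.930 m = 4930.0 mm
λ = L_e / r_min = 4930.0 / 29.25 = 169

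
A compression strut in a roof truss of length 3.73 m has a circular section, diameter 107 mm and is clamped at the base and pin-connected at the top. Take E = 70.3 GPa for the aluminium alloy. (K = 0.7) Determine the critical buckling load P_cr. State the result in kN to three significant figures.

P_cr ≈ 655 kN

I = πd⁴/64 = π×107⁴/64 = 6.434×10^6 mm⁴
I = 6.434×10^6 mm⁴ = 6.434×10^-6 m⁴
Effective length L_e = K·L = 0.7 × 3.73 = 2.611 m
P_cr = π²EI / L_e² = π² × 70.3×10⁹ × 6.434×10^-6 / 2.611² = 6.549×10^5 N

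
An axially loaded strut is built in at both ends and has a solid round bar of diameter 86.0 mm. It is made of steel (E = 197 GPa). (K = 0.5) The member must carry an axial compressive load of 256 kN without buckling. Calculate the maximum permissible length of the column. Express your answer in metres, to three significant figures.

I = πd⁴/64 = π×86.0⁴/64 = 2.685×10^6 mm⁴
I = 2.685×10^-6 m⁴
At the buckling limit P_cr = P = 2.560×10^5 N
From P_cr = π²EI/(K·L)²:  L = (1/K)·√(π²EI/P_cr) = (1/0.5)·√(π²×1.97×10^11×2.685×10^-6/2.560×10^5)
L = 9.03 m

L_max ≈ 9.03 m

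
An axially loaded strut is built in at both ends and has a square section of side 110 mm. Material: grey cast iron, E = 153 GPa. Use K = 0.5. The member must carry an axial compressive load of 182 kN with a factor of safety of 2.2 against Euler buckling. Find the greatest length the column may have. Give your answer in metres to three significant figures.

I = a⁴/12 = 110⁴/12 = 1.220×10^7 mm⁴
I = 1.220×10^-5 m⁴
Required critical load P_cr = n·P = 2.2 × 182 = 400.4 kN = 4.004×10^5 N
From P_cr = π²EI/(K·L)²:  L = (1/K)·√(π²EI/P_cr) = (1/0.5)·√(π²×1.53×10^11×1.220×10^-5/4.004×10^5)
L = 13.6 m

L_max ≈ 13.6 m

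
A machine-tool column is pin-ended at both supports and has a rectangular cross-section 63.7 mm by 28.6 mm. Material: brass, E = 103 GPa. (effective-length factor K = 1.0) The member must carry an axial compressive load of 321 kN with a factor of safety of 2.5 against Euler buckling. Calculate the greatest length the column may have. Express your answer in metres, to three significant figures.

Buckling occurs about the weak axis: I_min = h·b³/12 with b = 28.6 mm (the shorter side).
I_min = 63.7×28.6³/12 = 1.242×10^5 mm⁴
I = 1.242×10^-7 m⁴
Required critical load P_cr = n·P = 2.5 × 321 = 802.5 kN = 8.025×10^5 N
From P_cr = π²EI/(K·L)²:  L = (1/K)·√(π²EI/P_cr) = (1/1)·√(π²×1.03×10^11×1.242×10^-7/8.025×10^5)
L = 0.397 m

L_max ≈ 0.397 m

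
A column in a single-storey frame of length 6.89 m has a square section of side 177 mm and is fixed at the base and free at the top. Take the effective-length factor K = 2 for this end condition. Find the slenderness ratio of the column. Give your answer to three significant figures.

λ ≈ 270

I = a⁴/12 = 177⁴/12 = 8.179×10^7 mm⁴
A = 3.133×10^4 mm²;  r_min = √(I/A) = √(8.179×10^7/3.133×10^4) = 51.10 mm
L_e = K·L = 2 × 6.89 m = 13.78 m = 13780 mm
λ = L_e / r_min = 13780 / 51.10 = 270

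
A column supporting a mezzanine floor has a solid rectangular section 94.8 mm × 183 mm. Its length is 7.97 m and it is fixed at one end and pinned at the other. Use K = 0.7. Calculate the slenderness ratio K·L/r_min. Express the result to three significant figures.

λ ≈ 204

For a rectangle r_min = b/√12 = 94.8/√12 = 27.37 mm
L_e = K·L = 0.7 × 7.97 m = 5.579 m = 5579.0 mm
λ = L_e / r_min = 5579.0 / 27.37 = 204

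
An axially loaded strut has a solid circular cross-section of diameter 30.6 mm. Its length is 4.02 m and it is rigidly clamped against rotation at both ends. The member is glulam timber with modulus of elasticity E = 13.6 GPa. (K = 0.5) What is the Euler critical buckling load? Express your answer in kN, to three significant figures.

I = πd⁴/64 = π×30.6⁴/64 = 4.304×10^4 mm⁴
I = 4.304×10^4 mm⁴ = 4.304×10^-8 m⁴
Effective length L_e = K·L = 0.5 × 4.02 = 2.010 m
P_cr = π²EI / L_e² = π² × 13.6×10⁹ × 4.304×10^-8 / 2.010² = 1.430×10^3 N

P_cr ≈ 1.43 kN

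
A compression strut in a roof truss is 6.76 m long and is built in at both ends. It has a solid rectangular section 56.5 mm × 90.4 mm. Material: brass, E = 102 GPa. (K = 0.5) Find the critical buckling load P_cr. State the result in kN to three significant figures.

P_cr ≈ 120 kN

Buckling occurs about the weak axis: I_min = h·b³/12 with b = 56.5 mm (the shorter side).
I_min = 90.4×56.5³/12 = 1.359×10^6 mm⁴
I = 1.359×10^6 mm⁴ = 1.359×10^-6 m⁴
Effective length L_e = K·L = 0.5 × 6.76 = 3.380 m
P_cr = π²EI / L_e² = π² × 102×10⁹ × 1.359×10^-6 / 3.380² = 1.197×10^5 N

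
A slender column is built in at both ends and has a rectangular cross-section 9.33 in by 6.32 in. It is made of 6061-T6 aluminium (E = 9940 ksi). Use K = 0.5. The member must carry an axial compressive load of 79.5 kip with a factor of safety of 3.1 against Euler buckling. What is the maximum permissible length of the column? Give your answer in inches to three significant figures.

L_max ≈ 559 in

Buckling occurs about the weak axis: I_min = h·b³/12 with b = 6.32 in (the shorter side).
I_min = 9.33×6.32³/12 = 196.3 in⁴
Required critical load P_cr = n·P = 3.1 × 79.5 = 246.4 kip = 2.465×10^5 lb
From P_cr = π²EI/(K·L)²:  L = (1/K)·√(π²EI/P_cr) = (1/0.5)·√(π²×9.94×10^6×196.3/2.465×10^5)
L = 559 in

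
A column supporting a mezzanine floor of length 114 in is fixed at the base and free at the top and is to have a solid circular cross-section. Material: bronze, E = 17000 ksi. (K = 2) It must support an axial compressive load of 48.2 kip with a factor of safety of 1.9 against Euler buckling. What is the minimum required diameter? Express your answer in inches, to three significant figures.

Required P_cr = n·P = 1.9 × 48.2 = 91.58 kip
L_e = K·L = 2 × 114 = 228.0 in
Required I = P_cr·L_e²/(π²E) = 9.158×10^4 × 228.0² / (π² × 1.70×10^7) = 28.37 in⁴
Solid circle: I = πd⁴/64  ⇒  d = (64I/π)^(1/4) = (64×28.37/π)^(1/4) = 4.90 in

d ≈ 4.90 in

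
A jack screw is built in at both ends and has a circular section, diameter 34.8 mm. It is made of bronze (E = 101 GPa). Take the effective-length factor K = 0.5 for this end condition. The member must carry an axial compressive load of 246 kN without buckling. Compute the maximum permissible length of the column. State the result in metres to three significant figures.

I = πd⁴/64 = π×34.8⁴/64 = 7.199×10^4 mm⁴
I = 7.199×10^-8 m⁴
At the buckling limit P_cr = P = 2.460×10^5 N
From P_cr = π²EI/(K·L)²:  L = (1/K)·√(π²EI/P_cr) = (1/0.5)·√(π²×1.01×10^11×7.199×10^-8/2.460×10^5)
L = 1.08 m

L_max ≈ 1.08 m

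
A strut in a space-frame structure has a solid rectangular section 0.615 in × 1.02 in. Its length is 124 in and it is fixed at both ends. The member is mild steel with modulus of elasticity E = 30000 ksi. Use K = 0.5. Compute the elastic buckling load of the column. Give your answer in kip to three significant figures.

P_cr ≈ 1.52 kip

Buckling occurs about the weak axis: I_min = h·b³/12 with b = 0.615 in (the shorter side).
I_min = 1.02×0.615³/12 = 1.977×10^-2 in⁴
Effective length L_e = K·L = 0.5 × 124 = 62.00 in
P_cr = π²EI / L_e² = π² × 30000×10³ × 1.977×10^-2 / 62.00² = 1.523×10^3 lb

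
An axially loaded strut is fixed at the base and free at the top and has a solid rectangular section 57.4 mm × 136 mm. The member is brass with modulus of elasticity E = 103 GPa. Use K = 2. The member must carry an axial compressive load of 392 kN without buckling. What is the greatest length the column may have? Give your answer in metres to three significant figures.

Buckling occurs about the weak axis: I_min = h·b³/12 with b = 57.4 mm (the shorter side).
I_min = 136×57.4³/12 = 2.143×10^6 mm⁴
I = 2.143×10^-6 m⁴
At the buckling limit P_cr = P = 3.920×10^5 N
From P_cr = π²EI/(K·L)²:  L = (1/K)·√(π²EI/P_cr) = (1/2)·√(π²×1.03×10^11×2.143×10^-6/3.920×10^5)
L = 1.18 m

L_max ≈ 1.18 m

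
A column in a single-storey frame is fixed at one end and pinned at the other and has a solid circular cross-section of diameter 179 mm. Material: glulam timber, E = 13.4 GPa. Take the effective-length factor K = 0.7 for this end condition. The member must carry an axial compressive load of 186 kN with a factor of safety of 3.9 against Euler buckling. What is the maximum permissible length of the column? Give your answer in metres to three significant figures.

L_max ≈ 4.33 m

I = πd⁴/64 = π×179⁴/64 = 5.039×10^7 mm⁴
I = 5.039×10^-5 m⁴
Required critical load P_cr = n·P = 3.9 × 186 = 725.4 kN = 7.254×10^5 N
From P_cr = π²EI/(K·L)²:  L = (1/K)·√(π²EI/P_cr) = (1/0.7)·√(π²×1.34×10^10×5.039×10^-5/7.254×10^5)
L = 4.33 m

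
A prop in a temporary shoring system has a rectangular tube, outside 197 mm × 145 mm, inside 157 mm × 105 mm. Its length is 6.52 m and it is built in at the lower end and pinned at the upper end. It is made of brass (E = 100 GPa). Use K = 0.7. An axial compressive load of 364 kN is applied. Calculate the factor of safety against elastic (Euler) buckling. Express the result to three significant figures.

n ≈ 4.54

Weak-axis I_min = (h_o·b_o³ − h_i·b_i³)/12 with b_o = 145, b_i = 105.0 mm (shorter outer/inner sides).
I_min = (197×145³ − 157.0×105.0³)/12 = 3.490×10^7 mm⁴
I = 3.490×10^7 mm⁴ = 3.490×10^-5 m⁴
Effective length L_e = K·L = 0.7 × 6.52 = 4.564 m
P_cr = π²EI / L_e² = π² × 100×10⁹ × 3.490×10^-5 / 4.564² = 1.654×10^6 N
Factor of safety n = P_cr / P = 1653.7 / 364 = 4.54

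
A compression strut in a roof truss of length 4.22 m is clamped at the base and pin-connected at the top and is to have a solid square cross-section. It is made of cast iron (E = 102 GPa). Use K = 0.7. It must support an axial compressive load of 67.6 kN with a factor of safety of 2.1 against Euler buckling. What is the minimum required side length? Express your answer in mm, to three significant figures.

a ≈ 62.0 mm

Required P_cr = n·P = 2.1 × 67.6 = 142.0 kN
L_e = K·L = 0.7 × 4.22 = 2.954 m
Required I = P_cr·L_e²/(π²E) = 1.420×10^5 × 2.954² / (π² × 1.02×10^11) = 1.231×10^-6 m⁴
I_req = 1.231×10^6 mm⁴
Solid square: I = a⁴/12  ⇒  a = (12I)^(1/4) = (12×1.231×10^6)^(1/4) = 62.0 mm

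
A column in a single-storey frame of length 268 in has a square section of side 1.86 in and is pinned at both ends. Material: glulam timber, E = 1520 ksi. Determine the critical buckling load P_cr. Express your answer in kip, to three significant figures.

P_cr ≈ 0.208 kip

I = a⁴/12 = 1.86⁴/12 = 0.9974 in⁴
Effective length L_e = K·L = 1 × 268 = 268.0 in
P_cr = π²EI / L_e² = π² × 1520×10³ × 0.9974 / 268.0² = 208.3 lb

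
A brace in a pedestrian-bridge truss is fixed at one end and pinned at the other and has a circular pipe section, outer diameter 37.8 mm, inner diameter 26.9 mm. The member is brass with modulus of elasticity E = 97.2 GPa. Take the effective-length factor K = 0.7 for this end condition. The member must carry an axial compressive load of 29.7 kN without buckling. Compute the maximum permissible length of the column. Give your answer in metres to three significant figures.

L_max ≈ 2.22 m

d_o = 37.8 mm, d_i = 26.9 mm
I = π(d_o⁴ − d_i⁴)/64 = π(37.8⁴ − 26.90⁴)/64 = 7.451×10^4 mm⁴
I = 7.451×10^-8 m⁴
At the buckling limit P_cr = P = 2.970×10^4 N
From P_cr = π²EI/(K·L)²:  L = (1/K)·√(π²EI/P_cr) = (1/0.7)·√(π²×9.72×10^10×7.451×10^-8/2.970×10^4)
L = 2.22 m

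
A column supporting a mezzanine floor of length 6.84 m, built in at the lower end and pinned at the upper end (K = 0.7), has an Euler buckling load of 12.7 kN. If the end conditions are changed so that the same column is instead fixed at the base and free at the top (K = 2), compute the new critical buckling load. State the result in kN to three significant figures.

P_cr ≈ 1.56 kN

P_cr ∝ 1/K², so P_cr,new = P_cr,old × (K_old/K_new)² = 12.7 × (0.7/2)²
= 12.7 × 0.1225 = 1.56 kN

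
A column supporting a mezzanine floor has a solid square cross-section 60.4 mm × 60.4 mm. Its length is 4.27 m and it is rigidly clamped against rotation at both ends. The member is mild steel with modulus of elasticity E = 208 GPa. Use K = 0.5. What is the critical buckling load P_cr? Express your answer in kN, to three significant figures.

P_cr ≈ 499 kN

I = a⁴/12 = 60.4⁴/12 = 1.109×10^6 mm⁴
I = 1.109×10^6 mm⁴ = 1.109×10^-6 m⁴
Effective length L_e = K·L = 0.5 × 4.27 = 2.135 m
P_cr = π²EI / L_e² = π² × 208×10⁹ × 1.109×10^-6 / 2.135² = 4.995×10^5 N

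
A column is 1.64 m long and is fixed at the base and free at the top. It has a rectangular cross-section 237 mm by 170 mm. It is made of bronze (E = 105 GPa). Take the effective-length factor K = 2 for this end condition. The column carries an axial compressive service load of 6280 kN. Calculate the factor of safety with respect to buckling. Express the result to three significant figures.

Buckling occurs about the weak axis: I_min = h·b³/12 with b = 170 mm (the shorter side).
I_min = 237×170³/12 = 9.703×10^7 mm⁴
I = 9.703×10^7 mm⁴ = 9.703×10^-5 m⁴
Effective length L_e = K·L = 2 × 1.64 = 3.280 m
P_cr = π²EI / L_e² = π² × 105×10⁹ × 9.703×10^-5 / 3.280² = 9.347×10^6 N
Factor of safety n = P_cr / P = 9346.6 / 6280 = 1.49

n ≈ 1.49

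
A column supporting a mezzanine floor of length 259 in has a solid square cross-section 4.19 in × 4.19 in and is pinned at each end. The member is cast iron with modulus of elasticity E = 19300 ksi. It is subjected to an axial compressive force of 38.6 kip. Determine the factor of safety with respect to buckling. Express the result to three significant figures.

I = a⁴/12 = 4.19⁴/12 = 25.68 in⁴
Effective length L_e = K·L = 1 × 259 = 259.0 in
P_cr = π²EI / L_e² = π² × 19300×10³ × 25.68 / 259.0² = 7.293×10^4 lb
Factor of safety n = P_cr / P = 72.934 / 38.6 = 1.89

n ≈ 1.89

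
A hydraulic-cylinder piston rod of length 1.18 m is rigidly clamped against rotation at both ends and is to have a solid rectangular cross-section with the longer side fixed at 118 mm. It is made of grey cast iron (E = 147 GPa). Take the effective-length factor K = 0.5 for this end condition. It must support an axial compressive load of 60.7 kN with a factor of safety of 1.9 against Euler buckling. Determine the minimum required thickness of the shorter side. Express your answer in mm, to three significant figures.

Required P_cr = n·P = 1.9 × 60.7 = 115.3 kN
L_e = K·L = 0.5 × 1.18 = 0.5900 m
Required I = P_cr·L_e²/(π²E) = 1.153×10^5 × 0.5900² / (π² × 1.47×10^11) = 2.767×10^-8 m⁴
I_req = 2.767×10^4 mm⁴
Rectangle, weak axis: I_min = h·b³/12 with h = 118 mm fixed  ⇒  b = (12I/h)^(1/3) = 14.1 mm

b ≈ 14.1 mm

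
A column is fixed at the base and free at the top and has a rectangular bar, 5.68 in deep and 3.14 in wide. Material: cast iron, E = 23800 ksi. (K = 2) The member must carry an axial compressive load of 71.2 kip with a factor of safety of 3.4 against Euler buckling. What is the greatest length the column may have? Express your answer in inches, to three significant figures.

L_max ≈ 59.6 in

Buckling occurs about the weak axis: I_min = h·b³/12 with b = 3.14 in (the shorter side).
I_min = 5.68×3.14³/12 = 14.65 in⁴
Required critical load P_cr = n·P = 3.4 × 71.2 = 242.1 kip = 2.421×10^5 lb
From P_cr = π²EI/(K·L)²:  L = (1/K)·√(π²EI/P_cr) = (1/2)·√(π²×2.38×10^7×14.65/2.421×10^5)
L = 59.6 in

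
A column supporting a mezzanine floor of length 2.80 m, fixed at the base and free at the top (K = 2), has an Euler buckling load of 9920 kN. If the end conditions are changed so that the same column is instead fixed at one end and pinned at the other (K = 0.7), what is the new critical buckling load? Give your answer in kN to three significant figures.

P_cr ≈ 81000 kN

P_cr ∝ 1/K², so P_cr,new = P_cr,old × (K_old/K_new)² = 9920 × (2/0.7)²
= 9920 × 8.163 = 81000 kN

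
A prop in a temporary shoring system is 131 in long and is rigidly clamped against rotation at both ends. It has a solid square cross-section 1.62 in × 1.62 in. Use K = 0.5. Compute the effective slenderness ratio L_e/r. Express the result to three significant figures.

I = a⁴/12 = 1.62⁴/12 = 0.5740 in⁴
A = 2.624 in²;  r_min = √(I/A) = √(0.5740/2.624) = 0.4677 in
L_e = K·L = 0.5 × 131 = 65.50 in
λ = L_e / r_min = 65.500 / 0.4677 = 140

λ ≈ 140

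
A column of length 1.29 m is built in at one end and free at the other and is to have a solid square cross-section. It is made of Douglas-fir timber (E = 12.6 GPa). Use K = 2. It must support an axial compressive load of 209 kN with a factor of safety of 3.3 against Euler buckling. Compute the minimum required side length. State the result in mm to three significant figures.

a ≈ 145 mm

Required P_cr = n·P = 3.3 × 209 = 689.7 kN
L_e = K·L = 2 × 1.29 = 2.580 m
Required I = P_cr·L_e²/(π²E) = 6.897×10^5 × 2.580² / (π² × 1.26×10^10) = 3.692×10^-5 m⁴
I_req = 3.692×10^7 mm⁴
Solid square: I = a⁴/12  ⇒  a = (12I)^(1/4) = (12×3.692×10^7)^(1/4) = 145 mm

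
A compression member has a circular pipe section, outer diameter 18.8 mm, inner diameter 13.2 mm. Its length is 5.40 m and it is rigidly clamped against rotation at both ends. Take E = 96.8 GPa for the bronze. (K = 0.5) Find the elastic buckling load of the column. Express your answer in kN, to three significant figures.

P_cr ≈ 0.608 kN

d_o = 18.8 mm, d_i = 13.2 mm
I = π(d_o⁴ − d_i⁴)/64 = π(18.8⁴ − 13.20⁴)/64 = 4.642×10^3 mm⁴
I = 4.642×10^3 mm⁴ = 4.642×10^-9 m⁴
Effective length L_e = K·L = 0.5 × 5.40 = 2.700 m
P_cr = π²EI / L_e² = π² × 96.8×10⁹ × 4.642×10^-9 / 2.700² = 608.3 N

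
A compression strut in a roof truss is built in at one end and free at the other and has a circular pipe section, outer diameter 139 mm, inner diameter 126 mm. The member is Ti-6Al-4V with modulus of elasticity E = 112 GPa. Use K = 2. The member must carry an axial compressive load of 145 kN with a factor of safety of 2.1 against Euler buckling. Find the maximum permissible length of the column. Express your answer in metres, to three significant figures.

L_max ≈ 2.32 m

d_o = 139 mm, d_i = 126 mm
I = π(d_o⁴ − d_i⁴)/64 = π(139⁴ − 126.0⁴)/64 = 5.952×10^6 mm⁴
I = 5.952×10^-6 m⁴
Required critical load P_cr = n·P = 2.1 × 145 = 304.5 kN = 3.045×10^5 N
From P_cr = π²EI/(K·L)²:  L = (1/K)·√(π²EI/P_cr) = (1/2)·√(π²×1.12×10^11×5.952×10^-6/3.045×10^5)
L = 2.32 m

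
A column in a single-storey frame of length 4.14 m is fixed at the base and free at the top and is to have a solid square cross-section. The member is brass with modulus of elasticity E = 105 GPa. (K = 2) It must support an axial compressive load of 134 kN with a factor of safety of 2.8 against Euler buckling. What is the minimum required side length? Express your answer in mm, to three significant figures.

Required P_cr = n·P = 2.8 × 134 = 375.2 kN
L_e = K·L = 2 × 4.14 = 8.280 m
Required I = P_cr·L_e²/(π²E) = 3.752×10^5 × 8.280² / (π² × 1.05×10^11) = 2.482×10^-5 m⁴
I_req = 2.482×10^7 mm⁴
Solid square: I = a⁴/12  ⇒  a = (12I)^(1/4) = (12×2.482×10^7)^(1/4) = 131 mm

a ≈ 131 mm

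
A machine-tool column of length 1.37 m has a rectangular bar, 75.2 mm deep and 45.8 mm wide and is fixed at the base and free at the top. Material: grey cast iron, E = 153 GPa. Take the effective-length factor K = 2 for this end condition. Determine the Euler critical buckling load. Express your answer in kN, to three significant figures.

Buckling occurs about the weak axis: I_min = h·b³/12 with b = 45.8 mm (the shorter side).
I_min = 75.2×45.8³/12 = 6.021×10^5 mm⁴
I = 6.021×10^5 mm⁴ = 6.021×10^-7 m⁴
Effective length L_e = K·L = 2 × 1.37 = 2.740 m
P_cr = π²EI / L_e² = π² × 153×10⁹ × 6.021×10^-7 / 2.740² = 1.211×10^5 N

P_cr ≈ 121 kN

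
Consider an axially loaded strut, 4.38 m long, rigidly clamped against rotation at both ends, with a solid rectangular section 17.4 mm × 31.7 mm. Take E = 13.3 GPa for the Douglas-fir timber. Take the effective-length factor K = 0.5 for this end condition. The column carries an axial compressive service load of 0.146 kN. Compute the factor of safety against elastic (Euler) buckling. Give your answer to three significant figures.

n ≈ 2.61

Buckling occurs about the weak axis: I_min = h·b³/12 with b = 17.4 mm (the shorter side).
I_min = 31.7×17.4³/12 = 1.392×10^4 mm⁴
I = 1.392×10^4 mm⁴ = 1.392×10^-8 m⁴
Effective length L_e = K·L = 0.5 × 4.38 = 2.190 m
P_cr = π²EI / L_e² = π² × 13.3×10⁹ × 1.392×10^-8 / 2.190² = 380.9 N
Factor of safety n = P_cr / P = 0.38088 / 0.146 = 2.61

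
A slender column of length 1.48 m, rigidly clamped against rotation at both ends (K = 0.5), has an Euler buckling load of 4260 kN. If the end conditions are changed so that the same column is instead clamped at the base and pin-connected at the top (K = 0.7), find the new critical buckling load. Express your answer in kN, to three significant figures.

P_cr ∝ 1/K², so P_cr,new = P_cr,old × (K_old/K_new)² = 4260 × (0.5/0.7)²
= 4260 × 0.5102 = 2170 kN

P_cr ≈ 2170 kN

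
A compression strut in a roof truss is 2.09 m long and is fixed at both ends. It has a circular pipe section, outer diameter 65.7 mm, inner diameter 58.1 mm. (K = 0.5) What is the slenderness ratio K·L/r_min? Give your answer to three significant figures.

λ ≈ 47.7

d_o = 65.7 mm, d_i = 58.1 mm
I = π(d_o⁴ − d_i⁴)/64 = π(65.7⁴ − 58.10⁴)/64 = 3.553×10^5 mm⁴
A = 739.0 mm²;  r_min = √(I/A) = √(3.553×10^5/739.0) = 21.93 mm
L_e = K·L = 0.5 × 2.09 m = 1.045 m = 1045.0 mm
λ = L_e / r_min = 1045.0 / 21.93 = 47.7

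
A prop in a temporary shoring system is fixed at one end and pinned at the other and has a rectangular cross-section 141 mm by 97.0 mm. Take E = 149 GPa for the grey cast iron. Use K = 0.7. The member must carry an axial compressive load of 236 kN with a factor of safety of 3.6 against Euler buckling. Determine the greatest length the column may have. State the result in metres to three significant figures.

L_max ≈ 6.15 m

Buckling occurs about the weak axis: I_min = h·b³/12 with b = 97.0 mm (the shorter side).
I_min = 141×97.0³/12 = 1.072×10^7 mm⁴
I = 1.072×10^-5 m⁴
Required critical load P_cr = n·P = 3.6 × 236 = 849.6 kN = 8.496×10^5 N
From P_cr = π²EI/(K·L)²:  L = (1/K)·√(π²EI/P_cr) = (1/0.7)·√(π²×1.49×10^11×1.072×10^-5/8.496×10^5)
L = 6.15 m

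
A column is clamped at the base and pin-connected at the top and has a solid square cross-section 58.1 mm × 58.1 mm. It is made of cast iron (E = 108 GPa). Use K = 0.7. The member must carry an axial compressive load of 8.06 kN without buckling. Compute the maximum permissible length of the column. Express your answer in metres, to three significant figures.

I = a⁴/12 = 58.1⁴/12 = 9.496×10^5 mm⁴
I = 9.496×10^-7 m⁴
At the buckling limit P_cr = P = 8.060×10^3 N
From P_cr = π²EI/(K·L)²:  L = (1/K)·√(π²EI/P_cr) = (1/0.7)·√(π²×1.08×10^11×9.496×10^-7/8.060×10^3)
L = 16.0 m

L_max ≈ 16.0 m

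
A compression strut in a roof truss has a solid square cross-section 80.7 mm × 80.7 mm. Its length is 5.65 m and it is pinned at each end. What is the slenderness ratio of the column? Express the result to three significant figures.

λ ≈ 243

For a square r = a/√12 = 80.7/√12 = 23.30 mm
L_e = K·L = 1 × 5.65 m = 5.650 m = 5650.0 mm
λ = L_e / r_min = 5650.0 / 23.30 = 243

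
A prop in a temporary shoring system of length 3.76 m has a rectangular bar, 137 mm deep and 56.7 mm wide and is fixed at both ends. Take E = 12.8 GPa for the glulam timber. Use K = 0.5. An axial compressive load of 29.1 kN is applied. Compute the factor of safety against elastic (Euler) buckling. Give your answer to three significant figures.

n ≈ 2.56

Buckling occurs about the weak axis: I_min = h·b³/12 with b = 56.7 mm (the shorter side).
I_min = 137×56.7³/12 = 2.081×10^6 mm⁴
I = 2.081×10^6 mm⁴ = 2.081×10^-6 m⁴
Effective length L_e = K·L = 0.5 × 3.76 = 1.880 m
P_cr = π²EI / L_e² = π² × 12.8×10⁹ × 2.081×10^-6 / 1.880² = 7.438×10^4 N
Factor of safety n = P_cr / P = 74.385 / 29.1 = 2.56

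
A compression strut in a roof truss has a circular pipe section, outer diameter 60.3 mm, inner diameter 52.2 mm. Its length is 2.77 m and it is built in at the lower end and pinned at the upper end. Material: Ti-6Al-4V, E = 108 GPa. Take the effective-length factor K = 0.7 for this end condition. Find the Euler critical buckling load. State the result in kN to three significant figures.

d_o = 60.3 mm, d_i = 52.2 mm
I = π(d_o⁴ − d_i⁴)/64 = π(60.3⁴ − 52.20⁴)/64 = 2.845×10^5 mm⁴
I = 2.845×10^5 mm⁴ = 2.845×10^-7 m⁴
Effective length L_e = K·L = 0.7 × 2.77 = 1.939 m
P_cr = π²EI / L_e² = π² × 108×10⁹ × 2.845×10^-7 / 1.939² = 8.067×10^4 N

P_cr ≈ 80.7 kN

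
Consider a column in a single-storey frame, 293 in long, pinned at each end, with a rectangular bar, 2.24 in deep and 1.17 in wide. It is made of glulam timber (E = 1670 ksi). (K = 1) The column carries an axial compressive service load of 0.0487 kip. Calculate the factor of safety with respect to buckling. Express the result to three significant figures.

Buckling occurs about the weak axis: I_min = h·b³/12 with b = 1.17 in (the shorter side).
I_min = 2.24×1.17³/12 = 0.2990 in⁴
Effective length L_e = K·L = 1 × 293 = 293.0 in
P_cr = π²EI / L_e² = π² × 1670×10³ × 0.2990 / 293.0² = 57.40 lb
Factor of safety n = P_cr / P = 0.057399 / 0.0487 = 1.18

n ≈ 1.18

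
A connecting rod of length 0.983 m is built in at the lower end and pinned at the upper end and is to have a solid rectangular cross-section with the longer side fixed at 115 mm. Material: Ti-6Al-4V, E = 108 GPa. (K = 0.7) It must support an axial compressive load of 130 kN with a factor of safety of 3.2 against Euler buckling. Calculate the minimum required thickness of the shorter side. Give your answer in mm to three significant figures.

b ≈ 26.8 mm

Required P_cr = n·P = 3.2 × 130 = 416.0 kN
L_e = K·L = 0.7 × 0.983 = 0.6881 m
Required I = P_cr·L_e²/(π²E) = 4.160×10^5 × 0.6881² / (π² × 1.08×10^11) = 1.848×10^-7 m⁴
I_req = 1.848×10^5 mm⁴
Rectangle, weak axis: I_min = h·b³/12 with h = 115 mm fixed  ⇒  b = (12I/h)^(1/3) = 26.8 mm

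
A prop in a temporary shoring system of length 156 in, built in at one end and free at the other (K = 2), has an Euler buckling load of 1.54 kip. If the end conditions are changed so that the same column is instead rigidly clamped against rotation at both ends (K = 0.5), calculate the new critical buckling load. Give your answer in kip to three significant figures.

P_cr ≈ 24.6 kip

P_cr ∝ 1/K², so P_cr,new = P_cr,old × (K_old/K_new)² = 1.54 × (2/0.5)²
= 1.54 × 16.00 = 24.6 kip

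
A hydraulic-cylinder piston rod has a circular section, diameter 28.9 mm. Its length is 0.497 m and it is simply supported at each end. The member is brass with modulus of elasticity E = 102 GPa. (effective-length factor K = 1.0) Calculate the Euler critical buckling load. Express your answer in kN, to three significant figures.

P_cr ≈ 140 kN

I = πd⁴/64 = π×28.9⁴/64 = 3.424×10^4 mm⁴
I = 3.424×10^4 mm⁴ = 3.424×10^-8 m⁴
Effective length L_e = K·L = 1 × 0.497 = 0.4970 m
P_cr = π²EI / L_e² = π² × 102×10⁹ × 3.424×10^-8 / 0.4970² = 1.396×10^5 N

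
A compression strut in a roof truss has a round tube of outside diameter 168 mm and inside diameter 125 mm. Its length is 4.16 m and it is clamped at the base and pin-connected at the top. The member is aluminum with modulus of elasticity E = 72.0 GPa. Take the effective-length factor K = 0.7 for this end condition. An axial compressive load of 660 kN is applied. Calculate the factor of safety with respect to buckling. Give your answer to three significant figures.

d_o = 168 mm, d_i = 125 mm
I = π(d_o⁴ − d_i⁴)/64 = π(168⁴ − 125.0⁴)/64 = 2.712×10^7 mm⁴
I = 2.712×10^7 mm⁴ = 2.712×10^-5 m⁴
Effective length L_e = K·L = 0.7 × 4.16 = 2.912 m
P_cr = π²EI / L_e² = π² × 72.0×10⁹ × 2.712×10^-5 / 2.912² = 2.273×10^6 N
Factor of safety n = P_cr / P = 2272.6 / 660 = 3.44

n ≈ 3.44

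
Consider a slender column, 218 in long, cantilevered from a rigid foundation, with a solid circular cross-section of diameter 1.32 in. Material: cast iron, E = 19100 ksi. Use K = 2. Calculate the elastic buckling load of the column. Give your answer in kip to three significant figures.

I = πd⁴/64 = π×1.32⁴/64 = 0.1490 in⁴
Effective length L_e = K·L = 2 × 218 = 436.0 in
P_cr = π²EI / L_e² = π² × 19100×10³ × 0.1490 / 436.0² = 147.8 lb

P_cr ≈ 0.148 kip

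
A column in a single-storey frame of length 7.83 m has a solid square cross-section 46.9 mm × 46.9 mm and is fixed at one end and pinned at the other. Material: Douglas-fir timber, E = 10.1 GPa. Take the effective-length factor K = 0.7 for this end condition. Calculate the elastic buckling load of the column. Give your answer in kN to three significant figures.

P_cr ≈ 1.34 kN

I = a⁴/12 = 46.9⁴/12 = 4.032×10^5 mm⁴
I = 4.032×10^5 mm⁴ = 4.032×10^-7 m⁴
Effective length L_e = K·L = 0.7 × 7.83 = 5.481 m
P_cr = π²EI / L_e² = π² × 10.1×10⁹ × 4.032×10^-7 / 5.481² = 1.338×10^3 N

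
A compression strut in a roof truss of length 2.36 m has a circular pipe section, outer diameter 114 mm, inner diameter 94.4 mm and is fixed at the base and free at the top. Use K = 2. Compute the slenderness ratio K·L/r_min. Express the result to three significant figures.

λ ≈ 128

d_o = 114 mm, d_i = 94.4 mm
I = π(d_o⁴ − d_i⁴)/64 = π(114⁴ − 94.40⁴)/64 = 4.393×10^6 mm⁴
A = 3.208×10^3 mm²;  r_min = √(I/A) = √(4.393×10^6/3.208×10^3) = 37.00 mm
L_e = K·L = 2 × 2.36 m = 4.720 m = 4720.0 mm
λ = L_e / r_min = 4720.0 / 37.00 = 128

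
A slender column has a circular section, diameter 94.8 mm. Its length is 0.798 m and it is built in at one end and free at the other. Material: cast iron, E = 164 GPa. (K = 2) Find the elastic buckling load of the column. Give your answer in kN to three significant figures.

P_cr ≈ 2520 kN

I = πd⁴/64 = π×94.8⁴/64 = 3.965×10^6 mm⁴
I = 3.965×10^6 mm⁴ = 3.965×10^-6 m⁴
Effective length L_e = K·L = 2 × 0.798 = 1.596 m
P_cr = π²EI / L_e² = π² × 164×10⁹ × 3.965×10^-6 / 1.596² = 2.519×10^6 N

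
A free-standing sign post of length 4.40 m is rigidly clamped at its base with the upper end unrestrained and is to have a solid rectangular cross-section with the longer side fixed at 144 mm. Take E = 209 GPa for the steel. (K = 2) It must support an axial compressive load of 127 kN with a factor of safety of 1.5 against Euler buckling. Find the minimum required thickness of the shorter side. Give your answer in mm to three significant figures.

Required P_cr = n·P = 1.5 × 127 = 190.5 kN
L_e = K·L = 2 × 4.40 = 8.800 m
Required I = P_cr·L_e²/(π²E) = 1.905×10^5 × 8.800² / (π² × 2.09×10^11) = 7.152×10^-6 m⁴
I_req = 7.152×10^6 mm⁴
Rectangle, weak axis: I_min = h·b³/12 with h = 144 mm fixed  ⇒  b = (12I/h)^(1/3) = 84.2 mm

b ≈ 84.2 mm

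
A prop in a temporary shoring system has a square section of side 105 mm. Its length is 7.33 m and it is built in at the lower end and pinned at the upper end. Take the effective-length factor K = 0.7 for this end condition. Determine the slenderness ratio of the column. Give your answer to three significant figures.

For a square r = a/√12 = 105/√12 = 30.31 mm
L_e = K·L = 0.7 × 7.33 m = 5.131 m = 5131.0 mm
λ = L_e / r_min = 5131.0 / 30.31 = 169

λ ≈ 169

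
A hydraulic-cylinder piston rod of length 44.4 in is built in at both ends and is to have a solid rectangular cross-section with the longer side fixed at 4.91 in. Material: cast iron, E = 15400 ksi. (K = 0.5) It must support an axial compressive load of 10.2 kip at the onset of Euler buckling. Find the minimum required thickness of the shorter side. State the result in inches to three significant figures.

L_e = K·L = 0.5 × 44.4 = 22.20 in
Required I = P_cr·L_e²/(π²E) = 1.020×10^4 × 22.20² / (π² × 1.54×10^7) = 3.307×10^-2 in⁴
Rectangle, weak axis: I_min = h·b³/12 with h = 4.91 in fixed  ⇒  b = (12I/h)^(1/3) = 0.432 in

b ≈ 0.432 in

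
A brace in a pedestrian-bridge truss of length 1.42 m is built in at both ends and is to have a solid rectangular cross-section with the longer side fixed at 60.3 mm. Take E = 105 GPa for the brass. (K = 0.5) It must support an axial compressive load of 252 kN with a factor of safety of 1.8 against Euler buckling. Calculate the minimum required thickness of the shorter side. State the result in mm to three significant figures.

Required P_cr = n·P = 1.8 × 252 = 453.6 kN
L_e = K·L = 0.5 × 1.42 = 0.7100 m
Required I = P_cr·L_e²/(π²E) = 4.536×10^5 × 0.7100² / (π² × 1.05×10^11) = 2.206×10^-7 m⁴
I_req = 2.206×10^5 mm⁴
Rectangle, weak axis: I_min = h·b³/12 with h = 60.3 mm fixed  ⇒  b = (12I/h)^(1/3) = 35.3 mm

b ≈ 35.3 mm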